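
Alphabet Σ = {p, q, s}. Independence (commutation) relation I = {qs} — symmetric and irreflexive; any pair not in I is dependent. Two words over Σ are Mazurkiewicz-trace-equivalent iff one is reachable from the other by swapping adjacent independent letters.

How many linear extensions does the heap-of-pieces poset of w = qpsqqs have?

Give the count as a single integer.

6

piece 0:q — minimal
piece 1:p rests on {0:q}
piece 2:s rests on {1:p}
piece 3:q rests on {1:p}
piece 4:q rests on {3:q}
piece 5:s rests on {2:s}
minimal pieces: {0:q}
ways to finish when only these pieces remain (= sum over removing one remaining piece with nothing left below it):
  1 left: {4}→1  {5}→1
  2 left: {2,5}→1  {3,4}→1  {4,5}→2
  3 left: {2,4,5}→3  {3,4,5}→3
  4 left: {2,3,4,5}→6
  placing 0:q first → 6 extensions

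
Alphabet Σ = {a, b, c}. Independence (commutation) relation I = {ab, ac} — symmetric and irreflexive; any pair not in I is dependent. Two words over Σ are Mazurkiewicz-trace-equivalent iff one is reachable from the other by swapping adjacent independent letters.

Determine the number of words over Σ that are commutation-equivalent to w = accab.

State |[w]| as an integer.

10

#0=a has no predecessor
#1=c has no predecessor
#2=c depends on [1:c]
#3=a depends on [0:a]
#4=b depends on [2:c]
sources: [0:a, 1:c]
N(rest) = Σ N(rest − s) over sources s of rest; N(one piece) = 1:
  size 1 → [3]=1  [4]=1
  size 2 → [0,3]=1  [2,4]=1  [3,4]=2
  size 3 → [0,3,4]=3  [1,2,4]=1  [2,3,4]=3
  first=0(a) contributes 4
  first=1(c) contributes 6
|[w]| = 10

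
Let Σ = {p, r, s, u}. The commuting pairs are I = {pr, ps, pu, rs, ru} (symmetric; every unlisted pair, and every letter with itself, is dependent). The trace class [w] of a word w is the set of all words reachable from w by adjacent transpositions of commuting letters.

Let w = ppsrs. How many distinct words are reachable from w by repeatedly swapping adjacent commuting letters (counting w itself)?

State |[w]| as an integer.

piece 0:p — minimal
piece 1:p rests on {0:p}
piece 2:s — minimal
piece 3:r — minimal
piece 4:s rests on {2:s}
minimal pieces: {0:p, 2:s, 3:r}
ways to finish when only these pieces remain (= sum over removing one remaining piece with nothing left below it):
  1 left: {1}→1  {3}→1  {4}→1
  2 left: {0,1}→1  {1,3}→2  {1,4}→2  {2,4}→1  {3,4}→2
  3 left: {0,1,3}→3  {0,1,4}→3  {1,2,4}→3  {1,3,4}→6  {2,3,4}→3
  placing 0:p first → 12 extensions
  placing 2:s first → 12 extensions
  placing 3:r first → 6 extensions
total linear extensions = 30

30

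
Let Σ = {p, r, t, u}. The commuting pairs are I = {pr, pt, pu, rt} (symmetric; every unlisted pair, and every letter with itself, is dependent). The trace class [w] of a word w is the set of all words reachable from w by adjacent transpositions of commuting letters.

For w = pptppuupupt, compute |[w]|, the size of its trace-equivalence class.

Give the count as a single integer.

0(p) covers ∅
1(p) covers 0:p
2(t) covers ∅
3(p) covers 1:p
4(p) covers 3:p
5(u) covers 2:t
6(u) covers 5:u
7(p) covers 4:p
8(u) covers 6:u
9(p) covers 7:p
10(t) covers 8:u
floor of heap: 0:p, 2:t
completions by unplaced set U, small U first (add the entries for U minus each lowest piece of U):
  |U|=1: {9}:1  {10}:1
  |U|=2: {7,9}:1  {8,10}:1  {9,10}:2
  |U|=3: {4,7,9}:1  {6,8,10}:1  {7,9,10}:3  {8,9,10}:3
  |U|=4: {3,4,7,9}:1  {4,7,9,10}:4  {5,6,8,10}:1  {6,8,9,10}:4  {7,8,9,10}:6
  |U|=5: {1,3,4,7,9}:1  {2,5,6,8,10}:1  {3,4,7,9,10}:5  {4,7,8,9,10}:10  {5,6,8,9,10}:5  {6,7,8,9,10}:10
  |U|=6: {0,1,3,4,7,9}:1  {1,3,4,7,9,10}:6  {2,5,6,8,9,10}:6  {3,4,7,8,9,10}:15  {4,6,7,8,9,10}:20  {5,6,7,8,9,10}:15
  |U|=7: {0,1,3,4,7,9,10}:7  {1,3,4,7,8,9,10}:21  {2,5,6,7,8,9,10}:21  {3,4,6,7,8,9,10}:35  {4,5,6,7,8,9,10}:35
  |U|=8: {0,1,3,4,7,8,9,10}:28  {1,3,4,6,7,8,9,10}:56  {2,4,5,6,7,8,9,10}:56  {3,4,5,6,7,8,9,10}:70
  |U|=9: {0,1,3,4,6,7,8,9,10}:84  {1,3,4,5,6,7,8,9,10}:126  {2,3,4,5,6,7,8,9,10}:126
  start at 0(p): 252
  start at 2(t): 210
sum over floor = 462

462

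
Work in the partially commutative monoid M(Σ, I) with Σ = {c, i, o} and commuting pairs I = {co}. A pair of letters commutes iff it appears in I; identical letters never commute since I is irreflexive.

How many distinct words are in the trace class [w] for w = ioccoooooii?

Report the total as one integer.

piece 0:i — minimal
piece 1:o rests on {0:i}
piece 2:c rests on {0:i}
piece 3:c rests on {2:c}
piece 4:o rests on {1:o}
piece 5:o rests on {4:o}
piece 6:o rests on {5:o}
piece 7:o rests on {6:o}
piece 8:o rests on {7:o}
piece 9:i rests on {3:c, 8:o}
piece 10:i rests on {9:i}
minimal pieces: {0:i}
ways to finish when only these pieces remain (= sum over removing one remaining piece with nothing left below it):
  1 left: {10}→1
  2 left: {9,10}→1
  3 left: {3,9,10}→1  {8,9,10}→1
  4 left: {2,3,9,10}→1  {3,8,9,10}→2  {7,8,9,10}→1
  5 left: {2,3,8,9,10}→3  {3,7,8,9,10}→3  {6,7,8,9,10}→1
  6 left: {2,3,7,8,9,10}→6  {3,6,7,8,9,10}→4  {5,6,7,8,9,10}→1
  7 left: {2,3,6,7,8,9,10}→10  {3,5,6,7,8,9,10}→5  {4,5,6,7,8,9,10}→1
  8 left: {1,4,5,6,7,8,9,10}→1  {2,3,5,6,7,8,9,10}→15  {3,4,5,6,7,8,9,10}→6
  9 left: {1,3,4,5,6,7,8,9,10}→7  {2,3,4,5,6,7,8,9,10}→21
  placing 0:i first → 28 extensions

28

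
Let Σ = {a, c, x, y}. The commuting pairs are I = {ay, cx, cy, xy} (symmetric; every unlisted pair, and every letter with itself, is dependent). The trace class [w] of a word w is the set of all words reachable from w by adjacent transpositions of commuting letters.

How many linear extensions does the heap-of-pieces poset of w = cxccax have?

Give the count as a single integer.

0(c) covers ∅
1(x) covers ∅
2(c) covers 0:c
3(c) covers 2:c
4(a) covers 1:x, 3:c
5(x) covers 4:a
floor of heap: 0:c, 1:x
completions by unplaced set U, small U first (add the entries for U minus each lowest piece of U):
  |U|=1: {5}:1
  |U|=2: {4,5}:1
  |U|=3: {1,4,5}:1  {3,4,5}:1
  |U|=4: {1,3,4,5}:2  {2,3,4,5}:1
  start at 0(c): 3
  start at 1(x): 1
sum over floor = 4

4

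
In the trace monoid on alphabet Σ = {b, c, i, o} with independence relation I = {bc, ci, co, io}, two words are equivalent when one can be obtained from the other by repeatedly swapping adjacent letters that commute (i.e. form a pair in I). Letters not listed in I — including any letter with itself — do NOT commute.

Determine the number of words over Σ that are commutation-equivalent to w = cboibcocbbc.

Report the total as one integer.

660

drop 0:c onto floor
drop 1:b onto floor
drop 2:o onto {1:b}
drop 3:i onto {1:b}
drop 4:b onto {2:o, 3:i}
drop 5:c onto {0:c}
drop 6:o onto {4:b}
drop 7:c onto {5:c}
drop 8:b onto {6:o}
drop 9:b onto {8:b}
drop 10:c onto {7:c}
ground layer = {0:c, 1:b}
drop-orders for the pieces not yet dropped (sum over which currently-grounded one goes next):
  1 to go: {9} 1  {10} 1
  2 to go: {7,10} 1  {8,9} 1  {9,10} 2
  3 to go: {5,7,10} 1  {6,8,9} 1  {7,9,10} 3  {8,9,10} 3
  4 to go: {0,5,7,10} 1  {4,6,8,9} 1  {5,7,9,10} 4  {6,8,9,10} 4  {7,8,9,10} 6
  5 to go: {0,5,7,9,10} 5  {2,4,6,8,9} 1  {3,4,6,8,9} 1  {4,6,8,9,10} 5  {5,7,8,9,10} 10  {6,7,8,9,10} 10
  6 to go: {0,5,7,8,9,10} 15  {2,3,4,6,8,9} 2  {2,4,6,8,9,10} 6  {3,4,6,8,9,10} 6  {4,6,7,8,9,10} 15  {5,6,7,8,9,10} 20
  7 to go: {0,5,6,7,8,9,10} 35  {1,2,3,4,6,8,9} 2  {2,3,4,6,8,9,10} 14  {2,4,6,7,8,9,10} 21  {3,4,6,7,8,9,10} 21  {4,5,6,7,8,9,10} 35
  8 to go: {0,4,5,6,7,8,9,10} 70  {1,2,3,4,6,8,9,10} 16  {2,3,4,6,7,8,9,10} 56  {2,4,5,6,7,8,9,10} 56  {3,4,5,6,7,8,9,10} 56
  9 to go: {0,2,4,5,6,7,8,9,10} 126  {0,3,4,5,6,7,8,9,10} 126  {1,2,3,4,6,7,8,9,10} 72  {2,3,4,5,6,7,8,9,10} 168
  if 0:c drops first: 240 orders
  if 1:b drops first: 420 orders
heap linearizations: 660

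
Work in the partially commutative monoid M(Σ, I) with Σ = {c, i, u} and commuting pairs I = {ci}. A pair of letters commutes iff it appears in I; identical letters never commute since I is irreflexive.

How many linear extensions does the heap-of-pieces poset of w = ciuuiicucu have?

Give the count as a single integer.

0(c) covers ∅
1(i) covers ∅
2(u) covers 0:c, 1:i
3(u) covers 2:u
4(i) covers 3:u
5(i) covers 4:i
6(c) covers 3:u
7(u) covers 5:i, 6:c
8(c) covers 7:u
9(u) covers 8:c
floor of heap: 0:c, 1:i
completions by unplaced set U, small U first (add the entries for U minus each lowest piece of U):
  |U|=1: {9}:1
  |U|=2: {8,9}:1
  |U|=3: {7,8,9}:1
  |U|=4: {5,7,8,9}:1  {6,7,8,9}:1
  |U|=5: {4,5,7,8,9}:1  {5,6,7,8,9}:2
  |U|=6: {4,5,6,7,8,9}:3
  |U|=7: {3,4,5,6,7,8,9}:3
  |U|=8: {2,3,4,5,6,7,8,9}:3
  start at 0(c): 3
  start at 1(i): 3
sum over floor = 6

6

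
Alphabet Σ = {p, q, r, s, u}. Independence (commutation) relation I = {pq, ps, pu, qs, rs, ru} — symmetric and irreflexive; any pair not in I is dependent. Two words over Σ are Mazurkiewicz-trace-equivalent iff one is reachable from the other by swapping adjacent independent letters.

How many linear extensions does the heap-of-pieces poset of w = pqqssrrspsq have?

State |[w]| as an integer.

1980

piece 0:p — minimal
piece 1:q — minimal
piece 2:q rests on {1:q}
piece 3:s — minimal
piece 4:s rests on {3:s}
piece 5:r rests on {0:p, 2:q}
piece 6:r rests on {5:r}
piece 7:s rests on {4:s}
piece 8:p rests on {6:r}
piece 9:s rests on {7:s}
piece 10:q rests on {6:r}
minimal pieces: {0:p, 1:q, 3:s}
ways to finish when only these pieces remain (= sum over removing one remaining piece with nothing left below it):
  1 left: {8}→1  {9}→1  {10}→1
  2 left: {7,9}→1  {8,9}→2  {8,10}→2  {9,10}→2
  3 left: {4,7,9}→1  {6,8,10}→2  {7,8,9}→3  {7,9,10}→3  {8,9,10}→6
  4 left: {3,4,7,9}→1  {4,7,8,9}→4  {4,7,9,10}→4  {5,6,8,10}→2  {6,8,9,10}→8  {7,8,9,10}→12
  5 left: {0,5,6,8,10}→2  {2,5,6,8,10}→2  {3,4,7,8,9}→5  {3,4,7,9,10}→5  {4,7,8,9,10}→20  {5,6,8,9,10}→10  {6,7,8,9,10}→20
  6 left: {0,2,5,6,8,10}→4  {0,5,6,8,9,10}→12  {1,2,5,6,8,10}→2  {2,5,6,8,9,10}→12  {3,4,7,8,9,10}→30  {4,6,7,8,9,10}→40  {5,6,7,8,9,10}→30
  7 left: {0,1,2,5,6,8,10}→6  {0,2,5,6,8,9,10}→28  {0,5,6,7,8,9,10}→42  {1,2,5,6,8,9,10}→14  {2,5,6,7,8,9,10}→42  {3,4,6,7,8,9,10}→70  {4,5,6,7,8,9,10}→70
  8 left: {0,1,2,5,6,8,9,10}→48  {0,2,5,6,7,8,9,10}→112  {0,4,5,6,7,8,9,10}→112  {1,2,5,6,7,8,9,10}→56  {2,4,5,6,7,8,9,10}→112  {3,4,5,6,7,8,9,10}→140
  9 left: {0,1,2,5,6,7,8,9,10}→216  {0,2,4,5,6,7,8,9,10}→336  {0,3,4,5,6,7,8,9,10}→252  {1,2,4,5,6,7,8,9,10}→168  {2,3,4,5,6,7,8,9,10}→252
  placing 0:p first → 420 extensions
  placing 1:q first → 840 extensions
  placing 3:s first → 720 extensions
total linear extensions = 1980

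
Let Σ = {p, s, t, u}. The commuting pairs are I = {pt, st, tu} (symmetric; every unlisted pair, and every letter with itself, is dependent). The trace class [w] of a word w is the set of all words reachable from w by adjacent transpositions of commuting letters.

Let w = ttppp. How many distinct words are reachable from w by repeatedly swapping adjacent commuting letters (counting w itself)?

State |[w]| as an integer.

10

#0=t has no predecessor
#1=t depends on [0:t]
#2=p has no predecessor
#3=p depends on [2:p]
#4=p depends on [3:p]
sources: [0:t, 2:p]
N(rest) = Σ N(rest − s) over sources s of rest; N(one piece) = 1:
  size 1 → [1]=1  [4]=1
  size 2 → [0,1]=1  [1,4]=2  [3,4]=1
  size 3 → [0,1,4]=3  [1,3,4]=3  [2,3,4]=1
  first=0(t) contributes 4
  first=2(p) contributes 6
|[w]| = 10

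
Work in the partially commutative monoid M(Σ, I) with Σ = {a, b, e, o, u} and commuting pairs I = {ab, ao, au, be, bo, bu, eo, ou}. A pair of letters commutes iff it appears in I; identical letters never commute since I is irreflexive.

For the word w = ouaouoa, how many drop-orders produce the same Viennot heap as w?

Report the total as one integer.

drop 0:o onto floor
drop 1:u onto floor
drop 2:a onto floor
drop 3:o onto {0:o}
drop 4:u onto {1:u}
drop 5:o onto {3:o}
drop 6:a onto {2:a}
ground layer = {0:o, 1:u, 2:a}
drop-orders for the pieces not yet dropped (sum over which currently-grounded one goes next):
  1 to go: {4} 1  {5} 1  {6} 1
  2 to go: {1,4} 1  {2,6} 1  {3,5} 1  {4,5} 2  {4,6} 2  {5,6} 2
  3 to go: {0,3,5} 1  {1,4,5} 3  {1,4,6} 3  {2,4,6} 3  {2,5,6} 3  {3,4,5} 3  {3,5,6} 3  {4,5,6} 6
  4 to go: {0,3,4,5} 4  {0,3,5,6} 4  {1,2,4,6} 6  {1,3,4,5} 6  {1,4,5,6} 12  {2,3,5,6} 6  {2,4,5,6} 12  {3,4,5,6} 12
  5 to go: {0,1,3,4,5} 10  {0,2,3,5,6} 10  {0,3,4,5,6} 20  {1,2,4,5,6} 30  {1,3,4,5,6} 30  {2,3,4,5,6} 30
  if 0:o drops first: 90 orders
  if 1:u drops first: 60 orders
  if 2:a drops first: 60 orders
heap linearizations: 210

210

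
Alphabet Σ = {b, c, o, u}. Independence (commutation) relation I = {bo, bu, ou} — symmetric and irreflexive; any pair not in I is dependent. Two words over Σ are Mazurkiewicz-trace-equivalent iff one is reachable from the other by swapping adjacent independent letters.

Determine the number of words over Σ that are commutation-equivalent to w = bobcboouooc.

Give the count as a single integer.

0(b) covers ∅
1(o) covers ∅
2(b) covers 0:b
3(c) covers 1:o, 2:b
4(b) covers 3:c
5(o) covers 3:c
6(o) covers 5:o
7(u) covers 3:c
8(o) covers 6:o
9(o) covers 8:o
10(c) covers 4:b, 7:u, 9:o
floor of heap: 0:b, 1:o
completions by unplaced set U, small U first (add the entries for U minus each lowest piece of U):
  |U|=1: {10}:1
  |U|=2: {4,10}:1  {7,10}:1  {9,10}:1
  |U|=3: {4,7,10}:2  {4,9,10}:2  {7,9,10}:2  {8,9,10}:1
  |U|=4: {4,7,9,10}:6  {4,8,9,10}:3  {6,8,9,10}:1  {7,8,9,10}:3
  |U|=5: {4,6,8,9,10}:4  {4,7,8,9,10}:12  {5,6,8,9,10}:1  {6,7,8,9,10}:4
  |U|=6: {4,5,6,8,9,10}:5  {4,6,7,8,9,10}:20  {5,6,7,8,9,10}:5
  |U|=7: {4,5,6,7,8,9,10}:30
  |U|=8: {3,4,5,6,7,8,9,10}:30
  |U|=9: {1,3,4,5,6,7,8,9,10}:30  {2,3,4,5,6,7,8,9,10}:30
  start at 0(b): 60
  start at 1(o): 30
sum over floor = 90

90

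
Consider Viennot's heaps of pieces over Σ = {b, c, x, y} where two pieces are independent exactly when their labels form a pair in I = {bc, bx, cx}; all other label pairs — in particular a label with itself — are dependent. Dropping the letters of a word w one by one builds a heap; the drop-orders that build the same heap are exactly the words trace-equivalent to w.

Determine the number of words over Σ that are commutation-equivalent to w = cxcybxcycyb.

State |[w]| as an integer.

18

#0=c has no predecessor
#1=x has no predecessor
#2=c depends on [0:c]
#3=y depends on [1:x, 2:c]
#4=b depends on [3:y]
#5=x depends on [3:y]
#6=c depends on [3:y]
#7=y depends on [4:b, 5:x, 6:c]
#8=c depends on [7:y]
#9=y depends on [8:c]
#10=b depends on [9:y]
sources: [0:c, 1:x]
N(rest) = Σ N(rest − s) over sources s of rest; N(one piece) = 1:
  size 1 → [10]=1
  size 2 → [9,10]=1
  size 3 → [8,9,10]=1
  size 4 → [7,8,9,10]=1
  size 5 → [4,7,8,9,10]=1  [5,7,8,9,10]=1  [6,7,8,9,10]=1
  size 6 → [4,5,7,8,9,10]=2  [4,6,7,8,9,10]=2  [5,6,7,8,9,10]=2
  size 7 → [4,5,6,7,8,9,10]=6
  size 8 → [3,4,5,6,7,8,9,10]=6
  size 9 → [1,3,4,5,6,7,8,9,10]=6  [2,3,4,5,6,7,8,9,10]=6
  first=0(c) contributes 12
  first=1(x) contributes 6
|[w]| = 18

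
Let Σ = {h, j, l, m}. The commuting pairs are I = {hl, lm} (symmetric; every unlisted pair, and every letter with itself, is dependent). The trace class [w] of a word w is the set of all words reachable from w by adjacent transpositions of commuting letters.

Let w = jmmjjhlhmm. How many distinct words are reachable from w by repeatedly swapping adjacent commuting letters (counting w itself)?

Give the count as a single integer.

5

0(j) covers ∅
1(m) covers 0:j
2(m) covers 1:m
3(j) covers 2:m
4(j) covers 3:j
5(h) covers 4:j
6(l) covers 4:j
7(h) covers 5:h
8(m) covers 7:h
9(m) covers 8:m
floor of heap: 0:j
completions by unplaced set U, small U first (add the entries for U minus each lowest piece of U):
  |U|=1: {6}:1  {9}:1
  |U|=2: {6,9}:2  {8,9}:1
  |U|=3: {6,8,9}:3  {7,8,9}:1
  |U|=4: {5,7,8,9}:1  {6,7,8,9}:4
  |U|=5: {5,6,7,8,9}:5
  |U|=6: {4,5,6,7,8,9}:5
  |U|=7: {3,4,5,6,7,8,9}:5
  |U|=8: {2,3,4,5,6,7,8,9}:5
  start at 0(j): 5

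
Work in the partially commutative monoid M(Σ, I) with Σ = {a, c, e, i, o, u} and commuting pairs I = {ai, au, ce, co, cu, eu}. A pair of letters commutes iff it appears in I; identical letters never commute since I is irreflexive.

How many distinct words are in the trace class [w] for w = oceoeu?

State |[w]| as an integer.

12

drop 0:o onto floor
drop 1:c onto floor
drop 2:e onto {0:o}
drop 3:o onto {2:e}
drop 4:e onto {3:o}
drop 5:u onto {3:o}
ground layer = {0:o, 1:c}
drop-orders for the pieces not yet dropped (sum over which currently-grounded one goes next):
  1 to go: {1} 1  {4} 1  {5} 1
  2 to go: {1,4} 2  {1,5} 2  {4,5} 2
  3 to go: {1,4,5} 6  {3,4,5} 2
  4 to go: {1,3,4,5} 8  {2,3,4,5} 2
  if 0:o drops first: 10 orders
  if 1:c drops first: 2 orders
heap linearizations: 12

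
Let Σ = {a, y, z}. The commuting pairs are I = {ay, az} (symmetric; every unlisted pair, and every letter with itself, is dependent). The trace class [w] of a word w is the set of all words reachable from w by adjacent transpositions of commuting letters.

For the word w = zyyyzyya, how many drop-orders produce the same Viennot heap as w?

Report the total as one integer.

8

#0=z has no predecessor
#1=y depends on [0:z]
#2=y depends on [1:y]
#3=y depends on [2:y]
#4=z depends on [3:y]
#5=y depends on [4:z]
#6=y depends on [5:y]
#7=a has no predecessor
sources: [0:z, 7:a]
N(rest) = Σ N(rest − s) over sources s of rest; N(one piece) = 1:
  size 1 → [6]=1  [7]=1
  size 2 → [5,6]=1  [6,7]=2
  size 3 → [4,5,6]=1  [5,6,7]=3
  size 4 → [3,4,5,6]=1  [4,5,6,7]=4
  size 5 → [2,3,4,5,6]=1  [3,4,5,6,7]=5
  size 6 → [1,2,3,4,5,6]=1  [2,3,4,5,6,7]=6
  first=0(z) contributes 7
  first=7(a) contributes 1
|[w]| = 8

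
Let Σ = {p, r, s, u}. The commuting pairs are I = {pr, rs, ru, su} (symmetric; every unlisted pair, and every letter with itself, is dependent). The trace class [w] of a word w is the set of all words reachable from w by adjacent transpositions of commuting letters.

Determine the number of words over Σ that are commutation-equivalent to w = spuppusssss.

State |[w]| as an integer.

drop 0:s onto floor
drop 1:p onto {0:s}
drop 2:u onto {1:p}
drop 3:p onto {2:u}
drop 4:p onto {3:p}
drop 5:u onto {4:p}
drop 6:s onto {4:p}
drop 7:s onto {6:s}
drop 8:s onto {7:s}
drop 9:s onto {8:s}
drop 10:s onto {9:s}
ground layer = {0:s}
drop-orders for the pieces not yet dropped (sum over which currently-grounded one goes next):
  1 to go: {5} 1  {10} 1
  2 to go: {5,10} 2  {9,10} 1
  3 to go: {5,9,10} 3  {8,9,10} 1
  4 to go: {5,8,9,10} 4  {7,8,9,10} 1
  5 to go: {5,7,8,9,10} 5  {6,7,8,9,10} 1
  6 to go: {5,6,7,8,9,10} 6
  7 to go: {4,5,6,7,8,9,10} 6
  8 to go: {3,4,5,6,7,8,9,10} 6
  9 to go: {2,3,4,5,6,7,8,9,10} 6
  if 0:s drops first: 6 orders

6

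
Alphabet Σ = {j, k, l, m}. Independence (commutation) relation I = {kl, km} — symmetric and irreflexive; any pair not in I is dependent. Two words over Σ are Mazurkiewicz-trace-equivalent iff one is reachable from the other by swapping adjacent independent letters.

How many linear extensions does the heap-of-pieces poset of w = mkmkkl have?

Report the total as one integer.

drop 0:m onto floor
drop 1:k onto floor
drop 2:m onto {0:m}
drop 3:k onto {1:k}
drop 4:k onto {3:k}
drop 5:l onto {2:m}
ground layer = {0:m, 1:k}
drop-orders for the pieces not yet dropped (sum over which currently-grounded one goes next):
  1 to go: {4} 1  {5} 1
  2 to go: {2,5} 1  {3,4} 1  {4,5} 2
  3 to go: {0,2,5} 1  {1,3,4} 1  {2,4,5} 3  {3,4,5} 3
  4 to go: {0,2,4,5} 4  {1,3,4,5} 4  {2,3,4,5} 6
  if 0:m drops first: 10 orders
  if 1:k drops first: 10 orders
heap linearizations: 20

20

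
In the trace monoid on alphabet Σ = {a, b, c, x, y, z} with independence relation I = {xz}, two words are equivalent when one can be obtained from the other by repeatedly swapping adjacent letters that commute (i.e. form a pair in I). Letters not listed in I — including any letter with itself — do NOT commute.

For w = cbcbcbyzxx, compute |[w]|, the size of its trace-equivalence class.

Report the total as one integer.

3

piece 0:c — minimal
piece 1:b rests on {0:c}
piece 2:c rests on {1:b}
piece 3:b rests on {2:c}
piece 4:c rests on {3:b}
piece 5:b rests on {4:c}
piece 6:y rests on {5:b}
piece 7:z rests on {6:y}
piece 8:x rests on {6:y}
piece 9:x rests on {8:x}
minimal pieces: {0:c}
ways to finish when only these pieces remain (= sum over removing one remaining piece with nothing left below it):
  1 left: {7}→1  {9}→1
  2 left: {7,9}→2  {8,9}→1
  3 left: {7,8,9}→3
  4 left: {6,7,8,9}→3
  5 left: {5,6,7,8,9}→3
  6 left: {4,5,6,7,8,9}→3
  7 left: {3,4,5,6,7,8,9}→3
  8 left: {2,3,4,5,6,7,8,9}→3
  placing 0:c first → 3 extensions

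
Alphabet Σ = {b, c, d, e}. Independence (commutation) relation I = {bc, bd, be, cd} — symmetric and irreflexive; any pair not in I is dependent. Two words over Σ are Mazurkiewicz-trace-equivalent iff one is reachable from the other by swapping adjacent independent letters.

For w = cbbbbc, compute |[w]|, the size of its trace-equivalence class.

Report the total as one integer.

15

#0=c has no predecessor
#1=b has no predecessor
#2=b depends on [1:b]
#3=b depends on [2:b]
#4=b depends on [3:b]
#5=c depends on [0:c]
sources: [0:c, 1:b]
N(rest) = Σ N(rest − s) over sources s of rest; N(one piece) = 1:
  size 1 → [4]=1  [5]=1
  size 2 → [0,5]=1  [3,4]=1  [4,5]=2
  size 3 → [0,4,5]=3  [2,3,4]=1  [3,4,5]=3
  size 4 → [0,3,4,5]=6  [1,2,3,4]=1  [2,3,4,5]=4
  first=0(c) contributes 5
  first=1(b) contributes 10
|[w]| = 15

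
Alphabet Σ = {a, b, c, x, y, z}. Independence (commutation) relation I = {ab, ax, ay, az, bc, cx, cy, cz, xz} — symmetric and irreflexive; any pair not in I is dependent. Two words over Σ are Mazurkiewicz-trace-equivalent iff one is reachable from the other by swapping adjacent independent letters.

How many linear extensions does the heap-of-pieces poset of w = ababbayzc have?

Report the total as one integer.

126

0(a) covers ∅
1(b) covers ∅
2(a) covers 0:a
3(b) covers 1:b
4(b) covers 3:b
5(a) covers 2:a
6(y) covers 4:b
7(z) covers 6:y
8(c) covers 5:a
floor of heap: 0:a, 1:b
completions by unplaced set U, small U first (add the entries for U minus each lowest piece of U):
  |U|=1: {7}:1  {8}:1
  |U|=2: {5,8}:1  {6,7}:1  {7,8}:2
  |U|=3: {2,5,8}:1  {4,6,7}:1  {5,7,8}:3  {6,7,8}:3
  |U|=4: {0,2,5,8}:1  {2,5,7,8}:4  {3,4,6,7}:1  {4,6,7,8}:4  {5,6,7,8}:6
  |U|=5: {0,2,5,7,8}:5  {1,3,4,6,7}:1  {2,5,6,7,8}:10  {3,4,6,7,8}:5  {4,5,6,7,8}:10
  |U|=6: {0,2,5,6,7,8}:15  {1,3,4,6,7,8}:6  {2,4,5,6,7,8}:20  {3,4,5,6,7,8}:15
  |U|=7: {0,2,4,5,6,7,8}:35  {1,3,4,5,6,7,8}:21  {2,3,4,5,6,7,8}:35
  start at 0(a): 56
  start at 1(b): 70
sum over floor = 126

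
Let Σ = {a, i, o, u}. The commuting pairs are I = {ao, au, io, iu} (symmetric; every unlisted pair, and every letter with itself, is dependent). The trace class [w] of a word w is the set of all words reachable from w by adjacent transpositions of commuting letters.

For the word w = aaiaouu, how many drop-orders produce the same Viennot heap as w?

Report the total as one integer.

#0=a has no predecessor
#1=a depends on [0:a]
#2=i depends on [1:a]
#3=a depends on [2:i]
#4=o has no predecessor
#5=u depends on [4:o]
#6=u depends on [5:u]
sources: [0:a, 4:o]
N(rest) = Σ N(rest − s) over sources s of rest; N(one piece) = 1:
  size 1 → [3]=1  [6]=1
  size 2 → [2,3]=1  [3,6]=2  [5,6]=1
  size 3 → [1,2,3]=1  [2,3,6]=3  [3,5,6]=3  [4,5,6]=1
  size 4 → [0,1,2,3]=1  [1,2,3,6]=4  [2,3,5,6]=6  [3,4,5,6]=4
  size 5 → [0,1,2,3,6]=5  [1,2,3,5,6]=10  [2,3,4,5,6]=10
  first=0(a) contributes 20
  first=4(o) contributes 15
|[w]| = 35

35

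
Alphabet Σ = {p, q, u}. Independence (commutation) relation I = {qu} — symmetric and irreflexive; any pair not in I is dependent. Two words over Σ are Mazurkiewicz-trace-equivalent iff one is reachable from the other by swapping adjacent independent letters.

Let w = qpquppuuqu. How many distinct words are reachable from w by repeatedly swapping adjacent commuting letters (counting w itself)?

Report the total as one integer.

0(q) covers ∅
1(p) covers 0:q
2(q) covers 1:p
3(u) covers 1:p
4(p) covers 2:q, 3:u
5(p) covers 4:p
6(u) covers 5:p
7(u) covers 6:u
8(q) covers 5:p
9(u) covers 7:u
floor of heap: 0:q
completions by unplaced set U, small U first (add the entries for U minus each lowest piece of U):
  |U|=1: {8}:1  {9}:1
  |U|=2: {7,9}:1  {8,9}:2
  |U|=3: {6,7,9}:1  {7,8,9}:3
  |U|=4: {6,7,8,9}:4
  |U|=5: {5,6,7,8,9}:4
  |U|=6: {4,5,6,7,8,9}:4
  |U|=7: {2,4,5,6,7,8,9}:4  {3,4,5,6,7,8,9}:4
  |U|=8: {2,3,4,5,6,7,8,9}:8
  start at 0(q): 8

8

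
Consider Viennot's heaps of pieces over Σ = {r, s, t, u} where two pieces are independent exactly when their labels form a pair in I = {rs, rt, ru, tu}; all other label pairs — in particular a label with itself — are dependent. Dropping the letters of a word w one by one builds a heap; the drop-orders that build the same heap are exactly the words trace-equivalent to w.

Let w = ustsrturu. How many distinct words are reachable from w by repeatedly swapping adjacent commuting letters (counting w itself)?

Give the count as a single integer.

108

0(u) covers ∅
1(s) covers 0:u
2(t) covers 1:s
3(s) covers 2:t
4(r) covers ∅
5(t) covers 3:s
6(u) covers 3:s
7(r) covers 4:r
8(u) covers 6:u
floor of heap: 0:u, 4:r
completions by unplaced set U, small U first (add the entries for U minus each lowest piece of U):
  |U|=1: {5}:1  {7}:1  {8}:1
  |U|=2: {4,7}:1  {5,7}:2  {5,8}:2  {6,8}:1  {7,8}:2
  |U|=3: {4,5,7}:3  {4,7,8}:3  {5,6,8}:3  {5,7,8}:6  {6,7,8}:3
  |U|=4: {3,5,6,8}:3  {4,5,7,8}:12  {4,6,7,8}:6  {5,6,7,8}:12
  |U|=5: {2,3,5,6,8}:3  {3,5,6,7,8}:15  {4,5,6,7,8}:30
  |U|=6: {1,2,3,5,6,8}:3  {2,3,5,6,7,8}:18  {3,4,5,6,7,8}:45
  |U|=7: {0,1,2,3,5,6,8}:3  {1,2,3,5,6,7,8}:21  {2,3,4,5,6,7,8}:63
  start at 0(u): 84
  start at 4(r): 24
sum over floor = 108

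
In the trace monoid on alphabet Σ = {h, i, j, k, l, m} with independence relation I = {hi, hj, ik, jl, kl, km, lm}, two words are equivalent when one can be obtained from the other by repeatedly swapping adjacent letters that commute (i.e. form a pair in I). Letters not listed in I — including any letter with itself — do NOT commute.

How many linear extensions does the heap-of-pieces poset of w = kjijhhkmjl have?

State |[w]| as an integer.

92

piece 0:k — minimal
piece 1:j rests on {0:k}
piece 2:i rests on {1:j}
piece 3:j rests on {2:i}
piece 4:h rests on {0:k}
piece 5:h rests on {4:h}
piece 6:k rests on {3:j, 5:h}
piece 7:m rests on {3:j, 5:h}
piece 8:j rests on {6:k, 7:m}
piece 9:l rests on {2:i, 5:h}
minimal pieces: {0:k}
ways to finish when only these pieces remain (= sum over removing one remaining piece with nothing left below it):
  1 left: {8}→1  {9}→1
  2 left: {6,8}→1  {7,8}→1  {8,9}→2
  3 left: {6,7,8}→2  {6,8,9}→3  {7,8,9}→3
  4 left: {3,6,7,8}→2  {6,7,8,9}→8
  5 left: {3,6,7,8,9}→10  {5,6,7,8,9}→8
  6 left: {2,3,6,7,8,9}→10  {3,5,6,7,8,9}→18  {4,5,6,7,8,9}→8
  7 left: {1,2,3,6,7,8,9}→10  {2,3,5,6,7,8,9}→28  {3,4,5,6,7,8,9}→26
  8 left: {1,2,3,5,6,7,8,9}→38  {2,3,4,5,6,7,8,9}→54
  placing 0:k first → 92 extensions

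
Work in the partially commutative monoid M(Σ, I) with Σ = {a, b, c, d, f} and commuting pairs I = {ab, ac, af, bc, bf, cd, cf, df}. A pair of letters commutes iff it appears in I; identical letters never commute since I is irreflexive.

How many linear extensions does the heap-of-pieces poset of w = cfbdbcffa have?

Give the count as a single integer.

piece 0:c — minimal
piece 1:f — minimal
piece 2:b — minimal
piece 3:d rests on {2:b}
piece 4:b rests on {3:d}
piece 5:c rests on {0:c}
piece 6:f rests on {1:f}
piece 7:f rests on {6:f}
piece 8:a rests on {3:d}
minimal pieces: {0:c, 1:f, 2:b}
ways to finish when only these pieces remain (= sum over removing one remaining piece with nothing left below it):
  1 left: {4}→1  {5}→1  {7}→1  {8}→1
  2 left: {0,5}→1  {4,5}→2  {4,7}→2  {4,8}→2  {5,7}→2  {5,8}→2  {6,7}→1  {7,8}→2
  3 left: {0,4,5}→3  {0,5,7}→3  {0,5,8}→3  {1,6,7}→1  {3,4,8}→2  {4,5,7}→6  {4,5,8}→6  {4,6,7}→3  {4,7,8}→6  {5,6,7}→3  {5,7,8}→6  {6,7,8}→3
  4 left: {0,4,5,7}→12  {0,4,5,8}→12  {0,5,6,7}→6  {0,5,7,8}→12  {1,4,6,7}→4  {1,5,6,7}→4  {1,6,7,8}→4  {2,3,4,8}→2  {3,4,5,8}→8  {3,4,7,8}→8  {4,5,6,7}→12  {4,5,7,8}→24  {4,6,7,8}→12  {5,6,7,8}→12
  5 left: {0,1,5,6,7}→10  {0,3,4,5,8}→20  {0,4,5,6,7}→30  {0,4,5,7,8}→60  {0,5,6,7,8}→30  {1,4,5,6,7}→20  {1,4,6,7,8}→20  {1,5,6,7,8}→20  {2,3,4,5,8}→10  {2,3,4,7,8}→10  {3,4,5,7,8}→40  {3,4,6,7,8}→20  {4,5,6,7,8}→60
  6 left: {0,1,4,5,6,7}→60  {0,1,5,6,7,8}→60  {0,2,3,4,5,8}→30  {0,3,4,5,7,8}→120  {0,4,5,6,7,8}→180  {1,3,4,6,7,8}→40  {1,4,5,6,7,8}→120  {2,3,4,5,7,8}→60  {2,3,4,6,7,8}→30  {3,4,5,6,7,8}→120
  7 left: {0,1,4,5,6,7,8}→420  {0,2,3,4,5,7,8}→210  {0,3,4,5,6,7,8}→420  {1,2,3,4,6,7,8}→70  {1,3,4,5,6,7,8}→280  {2,3,4,5,6,7,8}→210
  placing 0:c first → 560 extensions
  placing 1:f first → 840 extensions
  placing 2:b first → 1120 extensions
total linear extensions = 2520

2520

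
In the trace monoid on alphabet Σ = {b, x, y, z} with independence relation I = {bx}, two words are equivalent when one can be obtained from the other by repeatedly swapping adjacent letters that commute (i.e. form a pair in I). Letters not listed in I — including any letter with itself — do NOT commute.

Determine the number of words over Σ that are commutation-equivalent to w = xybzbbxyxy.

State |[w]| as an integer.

3

piece 0:x — minimal
piece 1:y rests on {0:x}
piece 2:b rests on {1:y}
piece 3:z rests on {2:b}
piece 4:b rests on {3:z}
piece 5:b rests on {4:b}
piece 6:x rests on {3:z}
piece 7:y rests on {5:b, 6:x}
piece 8:x rests on {7:y}
piece 9:y rests on {8:x}
minimal pieces: {0:x}
ways to finish when only these pieces remain (= sum over removing one remaining piece with nothing left below it):
  1 left: {9}→1
  2 left: {8,9}→1
  3 left: {7,8,9}→1
  4 left: {5,7,8,9}→1  {6,7,8,9}→1
  5 left: {4,5,7,8,9}→1  {5,6,7,8,9}→2
  6 left: {4,5,6,7,8,9}→3
  7 left: {3,4,5,6,7,8,9}→3
  8 left: {2,3,4,5,6,7,8,9}→3
  placing 0:x first → 3 extensions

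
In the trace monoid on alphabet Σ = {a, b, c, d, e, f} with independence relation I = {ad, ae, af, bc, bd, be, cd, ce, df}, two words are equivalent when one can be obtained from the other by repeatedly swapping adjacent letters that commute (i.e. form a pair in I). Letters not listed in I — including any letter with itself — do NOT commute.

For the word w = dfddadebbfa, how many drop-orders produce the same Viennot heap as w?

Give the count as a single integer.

742

piece 0:d — minimal
piece 1:f — minimal
piece 2:d rests on {0:d}
piece 3:d rests on {2:d}
piece 4:a — minimal
piece 5:d rests on {3:d}
piece 6:e rests on {1:f, 5:d}
piece 7:b rests on {1:f, 4:a}
piece 8:b rests on {7:b}
piece 9:f rests on {6:e, 8:b}
piece 10:a rests on {8:b}
minimal pieces: {0:d, 1:f, 4:a}
ways to finish when only these pieces remain (= sum over removing one remaining piece with nothing left below it):
  1 left: {9}→1  {10}→1
  2 left: {6,9}→1  {9,10}→2
  3 left: {5,6,9}→1  {6,9,10}→3  {8,9,10}→2
  4 left: {3,5,6,9}→1  {5,6,9,10}→4  {6,8,9,10}→5  {7,8,9,10}→2
  5 left: {2,3,5,6,9}→1  {3,5,6,9,10}→5  {4,7,8,9,10}→2  {5,6,8,9,10}→9  {6,7,8,9,10}→7
  6 left: {0,2,3,5,6,9}→1  {1,6,7,8,9,10}→7  {2,3,5,6,9,10}→6  {3,5,6,8,9,10}→14  {4,6,7,8,9,10}→9  {5,6,7,8,9,10}→16
  7 left: {0,2,3,5,6,9,10}→7  {1,4,6,7,8,9,10}→16  {1,5,6,7,8,9,10}→23  {2,3,5,6,8,9,10}→20  {3,5,6,7,8,9,10}→30  {4,5,6,7,8,9,10}→25
  8 left: {0,2,3,5,6,8,9,10}→27  {1,3,5,6,7,8,9,10}→53  {1,4,5,6,7,8,9,10}→64  {2,3,5,6,7,8,9,10}→50  {3,4,5,6,7,8,9,10}→55
  9 left: {0,2,3,5,6,7,8,9,10}→77  {1,2,3,5,6,7,8,9,10}→103  {1,3,4,5,6,7,8,9,10}→172  {2,3,4,5,6,7,8,9,10}→105
  placing 0:d first → 380 extensions
  placing 1:f first → 182 extensions
  placing 4:a first → 180 extensions
total linear extensions = 742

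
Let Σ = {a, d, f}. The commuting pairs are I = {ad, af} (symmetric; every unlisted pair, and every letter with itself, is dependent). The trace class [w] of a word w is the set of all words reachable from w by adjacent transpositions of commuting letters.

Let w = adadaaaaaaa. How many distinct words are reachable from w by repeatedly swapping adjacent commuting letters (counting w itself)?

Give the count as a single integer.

drop 0:a onto floor
drop 1:d onto floor
drop 2:a onto {0:a}
drop 3:d onto {1:d}
drop 4:a onto {2:a}
drop 5:a onto {4:a}
drop 6:a onto {5:a}
drop 7:a onto {6:a}
drop 8:a onto {7:a}
drop 9:a onto {8:a}
drop 10:a onto {9:a}
ground layer = {0:a, 1:d}
drop-orders for the pieces not yet dropped (sum over which currently-grounded one goes next):
  1 to go: {3} 1  {10} 1
  2 to go: {1,3} 1  {3,10} 2  {9,10} 1
  3 to go: {1,3,10} 3  {3,9,10} 3  {8,9,10} 1
  4 to go: {1,3,9,10} 6  {3,8,9,10} 4  {7,8,9,10} 1
  5 to go: {1,3,8,9,10} 10  {3,7,8,9,10} 5  {6,7,8,9,10} 1
  6 to go: {1,3,7,8,9,10} 15  {3,6,7,8,9,10} 6  {5,6,7,8,9,10} 1
  7 to go: {1,3,6,7,8,9,10} 21  {3,5,6,7,8,9,10} 7  {4,5,6,7,8,9,10} 1
  8 to go: {1,3,5,6,7,8,9,10} 28  {2,4,5,6,7,8,9,10} 1  {3,4,5,6,7,8,9,10} 8
  9 to go: {0,2,4,5,6,7,8,9,10} 1  {1,3,4,5,6,7,8,9,10} 36  {2,3,4,5,6,7,8,9,10} 9
  if 0:a drops first: 45 orders
  if 1:d drops first: 10 orders
heap linearizations: 55

55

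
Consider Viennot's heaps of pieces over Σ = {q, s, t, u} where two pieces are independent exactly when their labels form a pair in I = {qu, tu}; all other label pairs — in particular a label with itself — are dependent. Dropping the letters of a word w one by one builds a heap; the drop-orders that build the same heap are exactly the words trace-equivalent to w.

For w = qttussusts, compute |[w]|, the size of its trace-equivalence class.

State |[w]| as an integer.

0(q) covers ∅
1(t) covers 0:q
2(t) covers 1:t
3(u) covers ∅
4(s) covers 2:t, 3:u
5(s) covers 4:s
6(u) covers 5:s
7(s) covers 6:u
8(t) covers 7:s
9(s) covers 8:t
floor of heap: 0:q, 3:u
completions by unplaced set U, small U first (add the entries for U minus each lowest piece of U):
  |U|=1: {9}:1
  |U|=2: {8,9}:1
  |U|=3: {7,8,9}:1
  |U|=4: {6,7,8,9}:1
  |U|=5: {5,6,7,8,9}:1
  |U|=6: {4,5,6,7,8,9}:1
  |U|=7: {2,4,5,6,7,8,9}:1  {3,4,5,6,7,8,9}:1
  |U|=8: {1,2,4,5,6,7,8,9}:1  {2,3,4,5,6,7,8,9}:2
  start at 0(q): 3
  start at 3(u): 1
sum over floor = 4

4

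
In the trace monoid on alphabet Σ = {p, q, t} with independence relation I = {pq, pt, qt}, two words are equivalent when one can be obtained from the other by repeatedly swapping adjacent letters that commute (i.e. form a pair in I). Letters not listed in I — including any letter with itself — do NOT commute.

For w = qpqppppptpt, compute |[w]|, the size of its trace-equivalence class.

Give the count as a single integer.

piece 0:q — minimal
piece 1:p — minimal
piece 2:q rests on {0:q}
piece 3:p rests on {1:p}
piece 4:p rests on {3:p}
piece 5:p rests on {4:p}
piece 6:p rests on {5:p}
piece 7:p rests on {6:p}
piece 8:t — minimal
piece 9:p rests on {7:p}
piece 10:t rests on {8:t}
minimal pieces: {0:q, 1:p, 8:t}
ways to finish when only these pieces remain (= sum over removing one remaining piece with nothing left below it):
  1 left: {2}→1  {9}→1  {10}→1
  2 left: {0,2}→1  {2,9}→2  {2,10}→2  {7,9}→1  {8,10}→1  {9,10}→2
  3 left: {0,2,9}→3  {0,2,10}→3  {2,7,9}→3  {2,8,10}→3  {2,9,10}→6  {6,7,9}→1  {7,9,10}→3  {8,9,10}→3
  4 left: {0,2,7,9}→6  {0,2,8,10}→6  {0,2,9,10}→12  {2,6,7,9}→4  {2,7,9,10}→12  {2,8,9,10}→12  {5,6,7,9}→1  {6,7,9,10}→4  {7,8,9,10}→6
  5 left: {0,2,6,7,9}→10  {0,2,7,9,10}→30  {0,2,8,9,10}→30  {2,5,6,7,9}→5  {2,6,7,9,10}→20  {2,7,8,9,10}→30  {4,5,6,7,9}→1  {5,6,7,9,10}→5  {6,7,8,9,10}→10
  6 left: {0,2,5,6,7,9}→15  {0,2,6,7,9,10}→60  {0,2,7,8,9,10}→90  {2,4,5,6,7,9}→6  {2,5,6,7,9,10}→30  {2,6,7,8,9,10}→60  {3,4,5,6,7,9}→1  {4,5,6,7,9,10}→6  {5,6,7,8,9,10}→15
  7 left: {0,2,4,5,6,7,9}→21  {0,2,5,6,7,9,10}→105  {0,2,6,7,8,9,10}→210  {1,3,4,5,6,7,9}→1  {2,3,4,5,6,7,9}→7  {2,4,5,6,7,9,10}→42  {2,5,6,7,8,9,10}→105  {3,4,5,6,7,9,10}→7  {4,5,6,7,8,9,10}→21
  8 left: {0,2,3,4,5,6,7,9}→28  {0,2,4,5,6,7,9,10}→168  {0,2,5,6,7,8,9,10}→420  {1,2,3,4,5,6,7,9}→8  {1,3,4,5,6,7,9,10}→8  {2,3,4,5,6,7,9,10}→56  {2,4,5,6,7,8,9,10}→168  {3,4,5,6,7,8,9,10}→28
  9 left: {0,1,2,3,4,5,6,7,9}→36  {0,2,3,4,5,6,7,9,10}→252  {0,2,4,5,6,7,8,9,10}→756  {1,2,3,4,5,6,7,9,10}→72  {1,3,4,5,6,7,8,9,10}→36  {2,3,4,5,6,7,8,9,10}→252
  placing 0:q first → 360 extensions
  placing 1:p first → 1260 extensions
  placing 8:t first → 360 extensions
total linear extensions = 1980

1980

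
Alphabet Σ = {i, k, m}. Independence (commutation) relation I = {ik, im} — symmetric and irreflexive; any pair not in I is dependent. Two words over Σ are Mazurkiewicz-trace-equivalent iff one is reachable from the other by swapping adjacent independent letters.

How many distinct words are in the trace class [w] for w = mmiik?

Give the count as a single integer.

10

drop 0:m onto floor
drop 1:m onto {0:m}
drop 2:i onto floor
drop 3:i onto {2:i}
drop 4:k onto {1:m}
ground layer = {0:m, 2:i}
drop-orders for the pieces not yet dropped (sum over which currently-grounded one goes next):
  1 to go: {3} 1  {4} 1
  2 to go: {1,4} 1  {2,3} 1  {3,4} 2
  3 to go: {0,1,4} 1  {1,3,4} 3  {2,3,4} 3
  if 0:m drops first: 6 orders
  if 2:i drops first: 4 orders
heap linearizations: 10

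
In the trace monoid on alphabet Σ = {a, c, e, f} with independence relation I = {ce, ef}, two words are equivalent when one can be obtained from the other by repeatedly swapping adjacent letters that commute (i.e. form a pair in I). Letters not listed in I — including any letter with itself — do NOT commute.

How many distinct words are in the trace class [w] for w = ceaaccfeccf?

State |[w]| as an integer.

14

piece 0:c — minimal
piece 1:e — minimal
piece 2:a rests on {0:c, 1:e}
piece 3:a rests on {2:a}
piece 4:c rests on {3:a}
piece 5:c rests on {4:c}
piece 6:f rests on {5:c}
piece 7:e rests on {3:a}
piece 8:c rests on {6:f}
piece 9:c rests on {8:c}
piece 10:f rests on {9:c}
minimal pieces: {0:c, 1:e}
ways to finish when only these pieces remain (= sum over removing one remaining piece with nothing left below it):
  1 left: {7}→1  {10}→1
  2 left: {7,10}→2  {9,10}→1
  3 left: {7,9,10}→3  {8,9,10}→1
  4 left: {6,8,9,10}→1  {7,8,9,10}→4
  5 left: {5,6,8,9,10}→1  {6,7,8,9,10}→5
  6 left: {4,5,6,8,9,10}→1  {5,6,7,8,9,10}→6
  7 left: {4,5,6,7,8,9,10}→7
  8 left: {3,4,5,6,7,8,9,10}→7
  9 left: {2,3,4,5,6,7,8,9,10}→7
  placing 0:c first → 7 extensions
  placing 1:e first → 7 extensions
total linear extensions = 14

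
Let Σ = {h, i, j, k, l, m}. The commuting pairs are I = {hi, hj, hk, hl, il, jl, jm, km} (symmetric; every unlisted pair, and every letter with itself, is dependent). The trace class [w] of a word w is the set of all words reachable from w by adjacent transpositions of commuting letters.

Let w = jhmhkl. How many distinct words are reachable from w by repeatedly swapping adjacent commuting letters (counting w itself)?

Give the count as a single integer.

16

#0=j has no predecessor
#1=h has no predecessor
#2=m depends on [1:h]
#3=h depends on [2:m]
#4=k depends on [0:j]
#5=l depends on [2:m, 4:k]
sources: [0:j, 1:h]
N(rest) = Σ N(rest − s) over sources s of rest; N(one piece) = 1:
  size 1 → [3]=1  [5]=1
  size 2 → [3,5]=2  [4,5]=1
  size 3 → [0,4,5]=1  [2,3,5]=2  [3,4,5]=3
  size 4 → [0,3,4,5]=4  [1,2,3,5]=2  [2,3,4,5]=5
  first=0(j) contributes 7
  first=1(h) contributes 9
|[w]| = 16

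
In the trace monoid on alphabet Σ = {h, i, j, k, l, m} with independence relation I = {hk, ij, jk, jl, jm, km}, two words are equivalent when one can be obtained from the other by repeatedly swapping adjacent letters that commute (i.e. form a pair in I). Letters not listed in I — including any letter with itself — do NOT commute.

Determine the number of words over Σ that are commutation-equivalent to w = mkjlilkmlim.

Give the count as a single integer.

44

drop 0:m onto floor
drop 1:k onto floor
drop 2:j onto floor
drop 3:l onto {0:m, 1:k}
drop 4:i onto {3:l}
drop 5:l onto {4:i}
drop 6:k onto {5:l}
drop 7:m onto {5:l}
drop 8:l onto {6:k, 7:m}
drop 9:i onto {8:l}
drop 10:m onto {9:i}
ground layer = {0:m, 1:k, 2:j}
drop-orders for the pieces not yet dropped (sum over which currently-grounded one goes next):
  1 to go: {2} 1  {10} 1
  2 to go: {2,10} 2  {9,10} 1
  3 to go: {2,9,10} 3  {8,9,10} 1
  4 to go: {2,8,9,10} 4  {6,8,9,10} 1  {7,8,9,10} 1
  5 to go: {2,6,8,9,10} 5  {2,7,8,9,10} 5  {6,7,8,9,10} 2
  6 to go: {2,6,7,8,9,10} 12  {5,6,7,8,9,10} 2
  7 to go: {2,5,6,7,8,9,10} 14  {4,5,6,7,8,9,10} 2
  8 to go: {2,4,5,6,7,8,9,10} 16  {3,4,5,6,7,8,9,10} 2
  9 to go: {0,3,4,5,6,7,8,9,10} 2  {1,3,4,5,6,7,8,9,10} 2  {2,3,4,5,6,7,8,9,10} 18
  if 0:m drops first: 20 orders
  if 1:k drops first: 20 orders
  if 2:j drops first: 4 orders
heap linearizations: 44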